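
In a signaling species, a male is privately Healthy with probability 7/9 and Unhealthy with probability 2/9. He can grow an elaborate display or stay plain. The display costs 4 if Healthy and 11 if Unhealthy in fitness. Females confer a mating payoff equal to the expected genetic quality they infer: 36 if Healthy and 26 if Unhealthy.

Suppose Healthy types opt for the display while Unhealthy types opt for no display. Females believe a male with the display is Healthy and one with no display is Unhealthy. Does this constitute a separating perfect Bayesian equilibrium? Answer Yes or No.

Yes

Under these beliefs, the display earns mating payoff 36 and no display earns mating payoff 26.
Healthy: the display nets 36 − 4 = 32; no display nets 26. Healthy prefers the display.
Unhealthy: the display nets 36 − 11 = 25; no display nets 26. Unhealthy prefers no display.
Neither type deviates, so the separating profile is an equilibrium.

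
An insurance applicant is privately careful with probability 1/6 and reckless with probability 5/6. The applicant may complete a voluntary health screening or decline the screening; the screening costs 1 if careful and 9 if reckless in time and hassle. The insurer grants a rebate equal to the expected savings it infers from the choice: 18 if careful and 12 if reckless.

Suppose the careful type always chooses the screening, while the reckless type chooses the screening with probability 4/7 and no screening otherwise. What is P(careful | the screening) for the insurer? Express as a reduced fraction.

7/27

P(the screening) = (1/6)·1 + (5/6)·(4/7) = 9/14.
By Bayes' rule, P(careful | the screening) = (1/6) / (9/14) = 7/27.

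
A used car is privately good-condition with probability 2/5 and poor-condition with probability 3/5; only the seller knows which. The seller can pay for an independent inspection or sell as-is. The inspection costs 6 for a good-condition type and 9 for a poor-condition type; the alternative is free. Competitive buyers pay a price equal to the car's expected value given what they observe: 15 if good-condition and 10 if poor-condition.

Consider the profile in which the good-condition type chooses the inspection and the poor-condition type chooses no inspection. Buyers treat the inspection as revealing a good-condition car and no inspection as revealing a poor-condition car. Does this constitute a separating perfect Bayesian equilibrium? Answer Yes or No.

No

Under these beliefs, the inspection earns price 15 and no inspection earns price 10.
good-condition: the inspection nets 15 − 6 = 9; no inspection nets 10. good-condition would deviate to no inspection.
poor-condition: the inspection nets 15 − 9 = 6; no inspection nets 10. poor-condition prefers no inspection.
good-condition has a profitable deviation, so the profile is not an equilibrium.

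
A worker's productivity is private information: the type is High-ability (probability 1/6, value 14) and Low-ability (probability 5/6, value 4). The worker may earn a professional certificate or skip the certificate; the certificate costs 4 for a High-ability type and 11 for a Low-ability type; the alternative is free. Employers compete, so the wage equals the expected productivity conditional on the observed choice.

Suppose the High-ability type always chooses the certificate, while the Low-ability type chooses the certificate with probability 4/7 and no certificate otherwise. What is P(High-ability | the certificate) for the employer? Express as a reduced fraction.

P(the certificate) = (1/6)·1 + (5/6)·(4/7) = 9/14.
By Bayes' rule, P(High-ability | the certificate) = (1/6) / (9/14) = 7/27.

7/27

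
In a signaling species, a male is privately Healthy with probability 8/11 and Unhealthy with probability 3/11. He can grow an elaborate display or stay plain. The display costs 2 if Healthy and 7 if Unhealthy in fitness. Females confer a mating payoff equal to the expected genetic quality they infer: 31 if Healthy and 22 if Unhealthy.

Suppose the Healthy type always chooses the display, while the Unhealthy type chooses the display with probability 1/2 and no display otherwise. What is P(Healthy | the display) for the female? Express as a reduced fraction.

P(the display) = (8/11)·1 + (3/11)·(1/2) = 19/22.
By Bayes' rule, P(Healthy | the display) = (8/11) / (19/22) = 16/19.

16/19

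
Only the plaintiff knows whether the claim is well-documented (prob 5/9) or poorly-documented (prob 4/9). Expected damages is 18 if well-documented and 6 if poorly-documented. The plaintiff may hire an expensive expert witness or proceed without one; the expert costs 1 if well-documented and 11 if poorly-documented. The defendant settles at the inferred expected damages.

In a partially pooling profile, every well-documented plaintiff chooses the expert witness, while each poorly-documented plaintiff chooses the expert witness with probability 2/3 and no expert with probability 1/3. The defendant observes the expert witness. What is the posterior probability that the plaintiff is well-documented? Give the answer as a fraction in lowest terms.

P(the expert witness) = (5/9)·1 + (4/9)·(2/3) = 23/27.
By Bayes' rule, P(well-documented | the expert witness) = (5/9) / (23/27) = 15/23.

15/23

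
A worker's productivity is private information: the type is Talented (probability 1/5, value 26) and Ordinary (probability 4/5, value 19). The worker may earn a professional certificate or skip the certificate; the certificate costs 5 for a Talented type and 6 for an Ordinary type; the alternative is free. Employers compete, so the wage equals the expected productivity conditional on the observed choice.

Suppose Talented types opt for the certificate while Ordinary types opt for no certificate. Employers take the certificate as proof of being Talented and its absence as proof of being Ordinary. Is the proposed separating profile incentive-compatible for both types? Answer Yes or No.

Under these beliefs, the certificate earns wage 26 and no certificate earns wage 19.
Talented: the certificate nets 26 − 5 = 21; no certificate nets 19. Talented prefers the certificate.
Ordinary: the certificate nets 26 − 6 = 20; no certificate nets 19. Ordinary would deviate to the certificate.
Ordinary has a profitable deviation, so the profile is not an equilibrium.

No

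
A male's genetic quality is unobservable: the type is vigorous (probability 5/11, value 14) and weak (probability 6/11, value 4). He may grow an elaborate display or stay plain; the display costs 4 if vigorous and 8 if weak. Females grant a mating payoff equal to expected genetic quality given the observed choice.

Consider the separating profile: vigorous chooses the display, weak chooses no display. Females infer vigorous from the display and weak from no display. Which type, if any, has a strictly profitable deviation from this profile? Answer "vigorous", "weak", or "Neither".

weak

The display pays 14; no display pays 4.
vigorous: assigned the display, nets 14 − 4 = 10; deviating to no display nets 4.
weak: assigned no display, nets 4; deviating to the display nets 14 − 8 = 6.
The weak type gains 2 by deviating.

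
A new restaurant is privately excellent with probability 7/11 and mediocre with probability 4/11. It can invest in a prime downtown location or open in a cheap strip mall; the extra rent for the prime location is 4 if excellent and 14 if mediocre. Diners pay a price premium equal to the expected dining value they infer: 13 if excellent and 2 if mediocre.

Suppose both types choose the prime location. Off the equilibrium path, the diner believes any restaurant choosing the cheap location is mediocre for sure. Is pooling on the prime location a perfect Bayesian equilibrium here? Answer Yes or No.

No

On path, the diner holds the prior and pays 7/11·13 + 4/11·2 = 9. Off path (the cheap location), believing mediocre, it pays 2.
excellent: the prime location nets 9 − 4 = 5; the cheap location nets 2. excellent stays.
mediocre: the prime location nets 9 − 14 = -5; the cheap location nets 2. mediocre would deviate.
A type deviates, so pooling fails.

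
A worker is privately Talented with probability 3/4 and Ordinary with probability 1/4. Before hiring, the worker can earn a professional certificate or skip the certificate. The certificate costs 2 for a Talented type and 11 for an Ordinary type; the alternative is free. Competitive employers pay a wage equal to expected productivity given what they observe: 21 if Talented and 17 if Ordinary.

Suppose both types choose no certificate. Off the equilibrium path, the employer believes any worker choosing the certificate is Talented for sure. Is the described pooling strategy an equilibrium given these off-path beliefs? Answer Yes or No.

Yes

On path, the employer holds the prior and pays 3/4·21 + 1/4·17 = 20. Off path (the certificate), believing Talented, it pays 21.
Talented: no certificate nets 20; the certificate nets 21 − 2 = 19. Talented stays.
Ordinary: no certificate nets 20; the certificate nets 21 − 11 = 10. Ordinary stays.
No type deviates, so pooling is sustained.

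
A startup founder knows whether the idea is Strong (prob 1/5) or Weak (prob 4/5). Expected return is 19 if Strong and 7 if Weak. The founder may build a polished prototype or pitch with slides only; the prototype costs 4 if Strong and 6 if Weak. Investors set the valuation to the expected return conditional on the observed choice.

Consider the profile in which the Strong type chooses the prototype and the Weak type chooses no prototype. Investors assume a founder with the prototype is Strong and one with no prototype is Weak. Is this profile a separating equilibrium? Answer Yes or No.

No

Under these beliefs, the prototype earns valuation 19 and no prototype earns valuation 7.
Strong: the prototype nets 19 − 4 = 15; no prototype nets 7. Strong prefers the prototype.
Weak: the prototype nets 19 − 6 = 13; no prototype nets 7. Weak would deviate to the prototype.
Weak has a profitable deviation, so the profile is not an equilibrium.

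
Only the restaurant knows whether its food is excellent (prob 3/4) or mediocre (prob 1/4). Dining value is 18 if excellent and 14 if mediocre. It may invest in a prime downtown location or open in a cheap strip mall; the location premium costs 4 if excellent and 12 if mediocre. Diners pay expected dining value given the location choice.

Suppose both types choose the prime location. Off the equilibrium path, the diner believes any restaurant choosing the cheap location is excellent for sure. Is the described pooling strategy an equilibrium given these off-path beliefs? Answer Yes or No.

No

On path, the diner holds the prior and pays 3/4·18 + 1/4·14 = 17. Off path (the cheap location), believing excellent, it pays 18.
excellent: the prime location nets 17 − 4 = 13; the cheap location nets 18. excellent would deviate.
mediocre: the prime location nets 17 − 12 = 5; the cheap location nets 18. mediocre would deviate.
A type deviates, so pooling fails.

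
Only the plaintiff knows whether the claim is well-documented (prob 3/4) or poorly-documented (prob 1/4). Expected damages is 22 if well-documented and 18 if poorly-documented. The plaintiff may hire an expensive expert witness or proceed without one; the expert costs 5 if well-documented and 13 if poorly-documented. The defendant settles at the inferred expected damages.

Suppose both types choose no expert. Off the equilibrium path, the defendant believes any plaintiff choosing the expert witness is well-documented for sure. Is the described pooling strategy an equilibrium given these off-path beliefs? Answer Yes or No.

Yes

On path, the defendant holds the prior and pays 3/4·22 + 1/4·18 = 21. Off path (the expert witness), believing well-documented, it pays 22.
well-documented: no expert nets 21; the expert witness nets 22 − 5 = 17. well-documented stays.
poorly-documented: no expert nets 21; the expert witness nets 22 − 13 = 9. poorly-documented stays.
No type deviates, so pooling is sustained.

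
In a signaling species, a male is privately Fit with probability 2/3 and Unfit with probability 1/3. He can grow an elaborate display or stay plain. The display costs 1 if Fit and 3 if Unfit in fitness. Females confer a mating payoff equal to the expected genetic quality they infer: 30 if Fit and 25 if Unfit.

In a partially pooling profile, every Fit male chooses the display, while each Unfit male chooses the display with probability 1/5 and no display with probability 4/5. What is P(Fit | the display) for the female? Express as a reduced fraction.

P(the display) = (2/3)·1 + (1/3)·(1/5) = 11/15.
By Bayes' rule, P(Fit | the display) = (2/3) / (11/15) = 10/11.

10/11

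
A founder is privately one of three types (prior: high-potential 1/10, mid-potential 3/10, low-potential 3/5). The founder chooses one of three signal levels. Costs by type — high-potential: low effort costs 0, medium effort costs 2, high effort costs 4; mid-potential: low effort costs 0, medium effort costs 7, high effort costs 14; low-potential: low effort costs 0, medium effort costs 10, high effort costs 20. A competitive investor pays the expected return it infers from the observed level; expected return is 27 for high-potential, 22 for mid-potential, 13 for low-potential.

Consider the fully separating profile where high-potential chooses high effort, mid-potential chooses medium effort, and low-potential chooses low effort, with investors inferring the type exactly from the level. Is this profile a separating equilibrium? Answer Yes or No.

Yes

Separating valuations: high effort → 27, medium effort → 22, low effort → 13.
high-potential (assigned high effort): low effort: 13 − 0 = 13; medium effort: 22 − 2 = 20; high effort: 27 − 4 = 23. high-potential stays.
mid-potential (assigned medium effort): low effort: 13 − 0 = 13; medium effort: 22 − 7 = 15; high effort: 27 − 14 = 13. mid-potential stays.
low-potential (assigned low effort): low effort: 13 − 0 = 13; medium effort: 22 − 10 = 12; high effort: 27 − 20 = 7. low-potential stays.
Every type prefers its assigned level; separation holds.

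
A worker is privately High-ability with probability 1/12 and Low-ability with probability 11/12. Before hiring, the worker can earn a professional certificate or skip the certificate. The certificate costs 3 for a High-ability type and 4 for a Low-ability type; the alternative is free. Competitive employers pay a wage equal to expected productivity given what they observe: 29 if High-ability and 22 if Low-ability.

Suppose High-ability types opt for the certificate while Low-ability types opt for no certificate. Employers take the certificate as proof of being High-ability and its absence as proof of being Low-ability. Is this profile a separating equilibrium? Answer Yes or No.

No

Under these beliefs, the certificate earns wage 29 and no certificate earns wage 22.
High-ability: the certificate nets 29 − 3 = 26; no certificate nets 22. High-ability prefers the certificate.
Low-ability: the certificate nets 29 − 4 = 25; no certificate nets 22. Low-ability would deviate to the certificate.
Low-ability has a profitable deviation, so the profile is not an equilibrium.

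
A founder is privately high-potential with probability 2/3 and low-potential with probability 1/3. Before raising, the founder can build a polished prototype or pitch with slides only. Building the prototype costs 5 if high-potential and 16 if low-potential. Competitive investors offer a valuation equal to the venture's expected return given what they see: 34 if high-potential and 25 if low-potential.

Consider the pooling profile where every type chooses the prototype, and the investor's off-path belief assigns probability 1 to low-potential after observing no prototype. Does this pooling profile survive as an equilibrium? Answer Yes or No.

On path, the investor holds the prior and pays 2/3·34 + 1/3·25 = 31. Off path (no prototype), believing low-potential, it pays 25.
high-potential: the prototype nets 31 − 5 = 26; no prototype nets 25. high-potential stays.
low-potential: the prototype nets 31 − 16 = 15; no prototype nets 25. low-potential would deviate.
A type deviates, so pooling fails.

No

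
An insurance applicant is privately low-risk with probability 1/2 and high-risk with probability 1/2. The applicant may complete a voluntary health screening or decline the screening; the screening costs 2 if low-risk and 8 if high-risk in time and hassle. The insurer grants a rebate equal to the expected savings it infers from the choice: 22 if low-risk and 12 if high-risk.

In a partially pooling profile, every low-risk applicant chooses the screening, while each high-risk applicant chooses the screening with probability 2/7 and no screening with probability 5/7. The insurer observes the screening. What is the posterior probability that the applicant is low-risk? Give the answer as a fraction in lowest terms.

7/9

P(the screening) = (1/2)·1 + (1/2)·(2/7) = 9/14.
By Bayes' rule, P(low-risk | the screening) = (1/2) / (9/14) = 7/9.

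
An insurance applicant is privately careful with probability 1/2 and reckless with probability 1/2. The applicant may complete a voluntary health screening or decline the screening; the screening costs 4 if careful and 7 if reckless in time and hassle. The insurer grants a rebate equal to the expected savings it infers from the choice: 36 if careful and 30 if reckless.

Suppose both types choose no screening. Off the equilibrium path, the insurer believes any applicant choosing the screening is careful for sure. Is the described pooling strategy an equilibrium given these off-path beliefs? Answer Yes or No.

Yes

On path, the insurer holds the prior and pays 1/2·36 + 1/2·30 = 33. Off path (the screening), believing careful, it pays 36.
careful: no screening nets 33; the screening nets 36 − 4 = 32. careful stays.
reckless: no screening nets 33; the screening nets 36 − 7 = 29. reckless stays.
No type deviates, so pooling is sustained.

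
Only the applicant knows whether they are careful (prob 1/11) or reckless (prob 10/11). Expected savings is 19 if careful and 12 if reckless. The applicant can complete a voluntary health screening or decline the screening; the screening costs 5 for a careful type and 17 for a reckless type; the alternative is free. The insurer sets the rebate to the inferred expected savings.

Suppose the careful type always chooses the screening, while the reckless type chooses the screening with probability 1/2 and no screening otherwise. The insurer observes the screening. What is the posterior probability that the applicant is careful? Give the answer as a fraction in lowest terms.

1/6

P(the screening) = (1/11)·1 + (10/11)·(1/2) = 6/11.
By Bayes' rule, P(careful | the screening) = (1/11) / (6/11) = 1/6.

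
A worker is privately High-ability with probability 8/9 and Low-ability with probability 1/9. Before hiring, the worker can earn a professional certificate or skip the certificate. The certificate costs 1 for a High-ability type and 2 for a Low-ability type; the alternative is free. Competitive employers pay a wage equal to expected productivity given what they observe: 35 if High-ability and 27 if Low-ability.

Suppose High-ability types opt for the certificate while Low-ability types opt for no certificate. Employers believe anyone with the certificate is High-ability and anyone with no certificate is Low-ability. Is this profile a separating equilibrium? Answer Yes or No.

Under these beliefs, the certificate earns wage 35 and no certificate earns wage 27.
High-ability: the certificate nets 35 − 1 = 34; no certificate nets 27. High-ability prefers the certificate.
Low-ability: the certificate nets 35 − 2 = 33; no certificate nets 27. Low-ability would deviate to the certificate.
Low-ability has a profitable deviation, so the profile is not an equilibrium.

No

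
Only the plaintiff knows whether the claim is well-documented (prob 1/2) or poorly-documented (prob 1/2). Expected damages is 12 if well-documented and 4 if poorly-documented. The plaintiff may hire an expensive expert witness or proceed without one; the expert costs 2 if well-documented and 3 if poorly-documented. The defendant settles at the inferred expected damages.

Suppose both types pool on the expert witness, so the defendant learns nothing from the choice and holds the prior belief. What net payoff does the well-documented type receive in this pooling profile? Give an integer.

6

Pooled settlement = 1/2·12 + 1/2·4 = 8.
well-documented pays cost 2 for the expert witness, so net payoff = 8 − 2 = 6.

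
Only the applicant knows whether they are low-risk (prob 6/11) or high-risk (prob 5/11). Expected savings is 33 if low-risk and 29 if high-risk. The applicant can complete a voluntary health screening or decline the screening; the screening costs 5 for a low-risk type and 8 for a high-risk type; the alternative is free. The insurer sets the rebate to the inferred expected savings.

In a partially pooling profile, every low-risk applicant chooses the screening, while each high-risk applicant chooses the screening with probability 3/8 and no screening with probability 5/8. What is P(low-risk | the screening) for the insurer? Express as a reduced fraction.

P(the screening) = (6/11)·1 + (5/11)·(3/8) = 63/88.
By Bayes' rule, P(low-risk | the screening) = (6/11) / (63/88) = 16/21.

16/21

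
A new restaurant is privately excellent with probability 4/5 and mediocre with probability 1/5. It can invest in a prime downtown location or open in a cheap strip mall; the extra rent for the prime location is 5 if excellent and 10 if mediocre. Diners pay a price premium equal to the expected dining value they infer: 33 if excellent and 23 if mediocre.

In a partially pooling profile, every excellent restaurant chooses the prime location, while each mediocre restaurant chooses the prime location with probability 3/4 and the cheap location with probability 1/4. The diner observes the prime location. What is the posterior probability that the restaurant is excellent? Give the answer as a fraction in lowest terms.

P(the prime location) = (4/5)·1 + (1/5)·(3/4) = 19/20.
By Bayes' rule, P(excellent | the prime location) = (4/5) / (19/20) = 16/19.

16/19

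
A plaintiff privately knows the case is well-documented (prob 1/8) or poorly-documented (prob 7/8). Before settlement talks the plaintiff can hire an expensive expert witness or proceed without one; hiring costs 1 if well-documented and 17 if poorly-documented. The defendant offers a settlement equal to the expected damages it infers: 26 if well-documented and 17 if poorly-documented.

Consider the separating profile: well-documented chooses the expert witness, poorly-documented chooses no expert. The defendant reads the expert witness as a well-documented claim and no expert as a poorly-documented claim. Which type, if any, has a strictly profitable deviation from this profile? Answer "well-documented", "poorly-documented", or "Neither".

Neither

The expert witness pays 26; no expert pays 17.
well-documented: assigned the expert witness, nets 26 − 1 = 25; deviating to no expert nets 17.
poorly-documented: assigned no expert, nets 17; deviating to the expert witness nets 26 − 17 = 9.
Both types strictly prefer their assigned action; no profitable deviation.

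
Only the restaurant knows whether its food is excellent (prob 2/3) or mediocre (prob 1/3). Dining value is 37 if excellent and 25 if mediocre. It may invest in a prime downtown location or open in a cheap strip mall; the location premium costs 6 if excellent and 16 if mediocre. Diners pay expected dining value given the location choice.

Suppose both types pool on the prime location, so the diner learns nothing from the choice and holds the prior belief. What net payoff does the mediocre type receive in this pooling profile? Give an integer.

Pooled price premium = 2/3·37 + 1/3·25 = 33.
mediocre pays cost 16 for the prime location, so net payoff = 33 − 16 = 17.

17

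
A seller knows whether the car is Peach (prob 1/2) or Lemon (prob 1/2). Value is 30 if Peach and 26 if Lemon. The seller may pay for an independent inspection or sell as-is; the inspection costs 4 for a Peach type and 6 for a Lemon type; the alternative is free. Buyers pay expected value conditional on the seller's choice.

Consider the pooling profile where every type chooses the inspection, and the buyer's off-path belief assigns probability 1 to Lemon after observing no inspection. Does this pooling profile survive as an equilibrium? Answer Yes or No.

On path, the buyer holds the prior and pays 1/2·30 + 1/2·26 = 28. Off path (no inspection), believing Lemon, it pays 26.
Peach: the inspection nets 28 − 4 = 24; no inspection nets 26. Peach would deviate.
Lemon: the inspection nets 28 − 6 = 22; no inspection nets 26. Lemon would deviate.
A type deviates, so pooling fails.

No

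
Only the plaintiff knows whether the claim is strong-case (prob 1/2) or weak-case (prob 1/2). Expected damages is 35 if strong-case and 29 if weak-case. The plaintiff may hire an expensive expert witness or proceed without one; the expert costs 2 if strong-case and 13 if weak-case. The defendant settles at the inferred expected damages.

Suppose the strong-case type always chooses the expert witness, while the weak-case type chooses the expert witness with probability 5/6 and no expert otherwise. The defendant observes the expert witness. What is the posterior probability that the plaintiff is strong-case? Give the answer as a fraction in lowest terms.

P(the expert witness) = (1/2)·1 + (1/2)·(5/6) = 11/12.
By Bayes' rule, P(strong-case | the expert witness) = (1/2) / (11/12) = 6/11.

6/11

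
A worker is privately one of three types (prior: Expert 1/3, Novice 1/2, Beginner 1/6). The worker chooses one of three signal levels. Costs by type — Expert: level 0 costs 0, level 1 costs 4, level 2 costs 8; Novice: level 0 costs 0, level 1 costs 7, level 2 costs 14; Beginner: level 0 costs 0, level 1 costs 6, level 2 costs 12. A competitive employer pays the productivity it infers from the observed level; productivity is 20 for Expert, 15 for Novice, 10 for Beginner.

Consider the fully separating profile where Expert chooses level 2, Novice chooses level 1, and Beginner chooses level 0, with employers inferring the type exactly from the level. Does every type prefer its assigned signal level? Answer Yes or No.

No

Separating wages: level 2 → 20, level 1 → 15, level 0 → 10.
Expert (assigned level 2): level 0: 10 − 0 = 10; level 1: 15 − 4 = 11; level 2: 20 − 8 = 12. Expert stays.
Novice (assigned level 1): level 0: 10 − 0 = 10; level 1: 15 − 7 = 8; level 2: 20 − 14 = 6. Novice prefers level 0.
Beginner (assigned level 0): level 0: 10 − 0 = 10; level 1: 15 − 6 = 9; level 2: 20 − 12 = 8. Beginner stays.
At least one type deviates; the separating profile fails.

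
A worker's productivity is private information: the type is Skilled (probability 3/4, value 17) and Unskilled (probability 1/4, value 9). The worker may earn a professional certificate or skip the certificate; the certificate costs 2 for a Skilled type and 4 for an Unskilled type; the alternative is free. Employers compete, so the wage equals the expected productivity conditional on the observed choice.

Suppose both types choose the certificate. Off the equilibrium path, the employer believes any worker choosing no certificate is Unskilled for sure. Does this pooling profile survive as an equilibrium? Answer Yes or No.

Yes

On path, the employer holds the prior and pays 3/4·17 + 1/4·9 = 15. Off path (no certificate), believing Unskilled, it pays 9.
Skilled: the certificate nets 15 − 2 = 13; no certificate nets 9. Skilled stays.
Unskilled: the certificate nets 15 − 4 = 11; no certificate nets 9. Unskilled stays.
No type deviates, so pooling is sustained.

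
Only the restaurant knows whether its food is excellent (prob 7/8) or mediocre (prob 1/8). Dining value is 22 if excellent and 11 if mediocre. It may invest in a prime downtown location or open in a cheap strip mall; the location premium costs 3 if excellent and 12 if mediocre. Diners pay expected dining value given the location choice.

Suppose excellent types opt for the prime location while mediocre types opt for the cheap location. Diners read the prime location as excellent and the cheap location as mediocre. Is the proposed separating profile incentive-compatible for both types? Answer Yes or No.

Under these beliefs, the prime location earns price premium 22 and the cheap location earns price premium 11.
excellent: the prime location nets 22 − 3 = 19; the cheap location nets 11. excellent prefers the prime location.
mediocre: the prime location nets 22 − 12 = 10; the cheap location nets 11. mediocre prefers the cheap location.
Neither type deviates, so the separating profile is an equilibrium.

Yes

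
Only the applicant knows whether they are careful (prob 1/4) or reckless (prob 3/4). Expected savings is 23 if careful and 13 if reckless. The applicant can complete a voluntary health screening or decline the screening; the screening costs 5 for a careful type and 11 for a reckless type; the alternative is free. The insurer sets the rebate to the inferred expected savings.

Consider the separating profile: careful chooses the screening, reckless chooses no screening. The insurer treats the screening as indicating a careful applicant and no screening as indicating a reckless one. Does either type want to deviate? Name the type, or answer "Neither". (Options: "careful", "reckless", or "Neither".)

The screening pays 23; no screening pays 13.
careful: assigned the screening, nets 23 − 5 = 18; deviating to no screening nets 13.
reckless: assigned no screening, nets 13; deviating to the screening nets 23 − 11 = 12.
Both types strictly prefer their assigned action; no profitable deviation.

Neither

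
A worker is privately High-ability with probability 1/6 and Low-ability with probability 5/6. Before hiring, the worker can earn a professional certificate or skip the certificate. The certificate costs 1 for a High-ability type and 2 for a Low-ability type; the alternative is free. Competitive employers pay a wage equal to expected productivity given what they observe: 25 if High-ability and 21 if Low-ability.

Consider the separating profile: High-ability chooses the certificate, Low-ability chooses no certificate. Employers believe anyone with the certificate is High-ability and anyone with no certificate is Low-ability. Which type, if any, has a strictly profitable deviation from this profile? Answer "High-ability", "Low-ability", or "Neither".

Low-ability

The certificate pays 25; no certificate pays 21.
High-ability: assigned the certificate, nets 25 − 1 = 24; deviating to no certificate nets 21.
Low-ability: assigned no certificate, nets 21; deviating to the certificate nets 25 − 2 = 23.
The Low-ability type gains 2 by deviating.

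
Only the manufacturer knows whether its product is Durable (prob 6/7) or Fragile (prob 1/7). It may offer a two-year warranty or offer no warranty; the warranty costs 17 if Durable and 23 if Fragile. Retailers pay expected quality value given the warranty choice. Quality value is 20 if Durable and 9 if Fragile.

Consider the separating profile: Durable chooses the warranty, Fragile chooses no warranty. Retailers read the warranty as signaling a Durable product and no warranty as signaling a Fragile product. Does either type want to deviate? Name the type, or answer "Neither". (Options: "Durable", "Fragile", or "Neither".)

The warranty pays 20; no warranty pays 9.
Durable: assigned the warranty, nets 20 − 17 = 3; deviating to no warranty nets 9.
Fragile: assigned no warranty, nets 9; deviating to the warranty nets 20 − 23 = -3.
The Durable type gains 6 by deviating.

Durable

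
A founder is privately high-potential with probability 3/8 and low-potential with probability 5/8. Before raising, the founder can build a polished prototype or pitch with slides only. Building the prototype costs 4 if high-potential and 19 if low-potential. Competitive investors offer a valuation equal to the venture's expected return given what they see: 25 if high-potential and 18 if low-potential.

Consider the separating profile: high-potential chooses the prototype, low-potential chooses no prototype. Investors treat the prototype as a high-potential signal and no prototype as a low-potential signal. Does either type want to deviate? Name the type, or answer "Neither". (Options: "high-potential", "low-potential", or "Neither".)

The prototype pays 25; no prototype pays 18.
high-potential: assigned the prototype, nets 25 − 4 = 21; deviating to no prototype nets 18.
low-potential: assigned no prototype, nets 18; deviating to the prototype nets 25 − 19 = 6.
Both types strictly prefer their assigned action; no profitable deviation.

Neither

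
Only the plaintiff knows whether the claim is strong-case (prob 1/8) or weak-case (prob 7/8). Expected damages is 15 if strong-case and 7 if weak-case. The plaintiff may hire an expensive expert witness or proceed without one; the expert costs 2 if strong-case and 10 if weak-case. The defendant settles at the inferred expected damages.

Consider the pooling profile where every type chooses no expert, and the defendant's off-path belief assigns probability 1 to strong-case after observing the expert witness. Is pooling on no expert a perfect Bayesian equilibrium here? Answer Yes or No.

No

On path, the defendant holds the prior and pays 1/8·15 + 7/8·7 = 8. Off path (the expert witness), believing strong-case, it pays 15.
strong-case: no expert nets 8; the expert witness nets 15 − 2 = 13. strong-case would deviate.
weak-case: no expert nets 8; the expert witness nets 15 − 10 = 5. weak-case stays.
A type deviates, so pooling fails.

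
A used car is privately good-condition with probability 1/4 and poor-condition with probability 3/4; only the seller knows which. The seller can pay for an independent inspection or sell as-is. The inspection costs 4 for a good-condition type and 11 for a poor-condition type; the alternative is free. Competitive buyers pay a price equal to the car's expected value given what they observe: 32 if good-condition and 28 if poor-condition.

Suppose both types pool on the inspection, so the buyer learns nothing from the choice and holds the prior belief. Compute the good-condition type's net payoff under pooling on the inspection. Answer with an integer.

25

Pooled price = 1/4·32 + 3/4·28 = 29.
good-condition pays cost 4 for the inspection, so net payoff = 29 − 4 = 25.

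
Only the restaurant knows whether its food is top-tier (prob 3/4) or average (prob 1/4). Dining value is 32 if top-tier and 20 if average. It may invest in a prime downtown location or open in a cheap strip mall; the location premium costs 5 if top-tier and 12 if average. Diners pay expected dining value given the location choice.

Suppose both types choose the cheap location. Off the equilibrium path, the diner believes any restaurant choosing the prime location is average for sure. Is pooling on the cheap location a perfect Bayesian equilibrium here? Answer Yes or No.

Yes

On path, the diner holds the prior and pays 3/4·32 + 1/4·20 = 29. Off path (the prime location), believing average, it pays 20.
top-tier: the cheap location nets 29; the prime location nets 20 − 5 = 15. top-tier stays.
average: the cheap location nets 29; the prime location nets 20 − 12 = 8. average stays.
No type deviates, so pooling is sustained.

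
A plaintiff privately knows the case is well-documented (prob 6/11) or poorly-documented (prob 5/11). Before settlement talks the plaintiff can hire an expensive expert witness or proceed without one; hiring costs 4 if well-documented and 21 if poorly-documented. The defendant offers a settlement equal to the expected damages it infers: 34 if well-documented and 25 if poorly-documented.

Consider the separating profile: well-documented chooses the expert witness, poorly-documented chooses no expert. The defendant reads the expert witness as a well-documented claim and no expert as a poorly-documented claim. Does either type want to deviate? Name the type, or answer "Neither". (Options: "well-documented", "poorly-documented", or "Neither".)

The expert witness pays 34; no expert pays 25.
well-documented: assigned the expert witness, nets 34 − 4 = 30; deviating to no expert nets 25.
poorly-documented: assigned no expert, nets 25; deviating to the expert witness nets 34 − 21 = 13.
Both types strictly prefer their assigned action; no profitable deviation.

Neither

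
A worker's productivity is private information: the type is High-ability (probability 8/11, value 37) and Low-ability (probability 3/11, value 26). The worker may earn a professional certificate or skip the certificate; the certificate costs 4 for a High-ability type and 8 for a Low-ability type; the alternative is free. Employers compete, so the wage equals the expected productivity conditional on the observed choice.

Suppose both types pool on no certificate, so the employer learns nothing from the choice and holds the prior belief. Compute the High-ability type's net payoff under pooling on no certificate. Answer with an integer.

Pooled wage = 8/11·37 + 3/11·26 = 34.
High-ability pays no cost for no certificate, so net payoff = 34.

34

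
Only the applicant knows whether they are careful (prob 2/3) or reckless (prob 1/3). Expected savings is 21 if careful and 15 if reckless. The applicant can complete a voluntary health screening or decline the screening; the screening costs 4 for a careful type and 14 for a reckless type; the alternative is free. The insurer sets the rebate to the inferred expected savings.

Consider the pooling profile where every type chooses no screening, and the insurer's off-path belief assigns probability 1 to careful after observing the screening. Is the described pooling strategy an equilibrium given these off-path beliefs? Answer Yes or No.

On path, the insurer holds the prior and pays 2/3·21 + 1/3·15 = 19. Off path (the screening), believing careful, it pays 21.
careful: no screening nets 19; the screening nets 21 − 4 = 17. careful stays.
reckless: no screening nets 19; the screening nets 21 − 14 = 7. reckless stays.
No type deviates, so pooling is sustained.

Yes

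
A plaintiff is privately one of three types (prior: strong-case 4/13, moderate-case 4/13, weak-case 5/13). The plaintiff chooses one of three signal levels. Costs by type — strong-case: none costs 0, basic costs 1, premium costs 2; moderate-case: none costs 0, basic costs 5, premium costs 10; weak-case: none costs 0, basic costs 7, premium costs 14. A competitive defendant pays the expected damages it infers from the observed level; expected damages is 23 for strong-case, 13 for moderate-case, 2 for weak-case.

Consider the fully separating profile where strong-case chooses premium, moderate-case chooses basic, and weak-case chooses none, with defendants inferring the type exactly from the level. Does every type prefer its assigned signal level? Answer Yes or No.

Separating settlements: premium → 23, basic → 13, none → 2.
strong-case (assigned premium): none: 2 − 0 = 2; basic: 13 − 1 = 12; premium: 23 − 2 = 21. strong-case stays.
moderate-case (assigned basic): none: 2 − 0 = 2; basic: 13 − 5 = 8; premium: 23 − 10 = 13. moderate-case prefers premium.
weak-case (assigned none): none: 2 − 0 = 2; basic: 13 − 7 = 6; premium: 23 − 14 = 9. weak-case prefers premium.
At least one type deviates; the separating profile fails.

No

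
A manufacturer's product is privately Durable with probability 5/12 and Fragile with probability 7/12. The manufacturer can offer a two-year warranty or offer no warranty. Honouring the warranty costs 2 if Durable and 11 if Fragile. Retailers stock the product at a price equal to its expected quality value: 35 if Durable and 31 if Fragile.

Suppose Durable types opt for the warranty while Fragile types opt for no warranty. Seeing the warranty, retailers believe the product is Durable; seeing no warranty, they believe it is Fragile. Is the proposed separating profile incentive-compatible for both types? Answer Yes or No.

Under these beliefs, the warranty earns price 35 and no warranty earns price 31.
Durable: the warranty nets 35 − 2 = 33; no warranty nets 31. Durable prefers the warranty.
Fragile: the warranty nets 35 − 11 = 24; no warranty nets 31. Fragile prefers no warranty.
Neither type deviates, so the separating profile is an equilibrium.

Yes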